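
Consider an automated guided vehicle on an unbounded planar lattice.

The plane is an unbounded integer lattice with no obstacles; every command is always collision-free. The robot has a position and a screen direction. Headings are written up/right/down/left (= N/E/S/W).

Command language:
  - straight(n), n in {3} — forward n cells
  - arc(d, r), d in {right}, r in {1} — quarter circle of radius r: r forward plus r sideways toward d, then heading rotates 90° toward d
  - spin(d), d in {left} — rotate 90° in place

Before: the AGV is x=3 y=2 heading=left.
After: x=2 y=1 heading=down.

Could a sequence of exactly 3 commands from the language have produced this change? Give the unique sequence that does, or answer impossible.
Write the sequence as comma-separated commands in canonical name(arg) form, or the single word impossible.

spin(left), arc(right, 1), spin(left)

key: cell and facing (now S) both changed — the 3 commands mix motion and turning
start: x=3 y=2 heading=left
step 1 (spin(left)): x=3 y=2 heading=down
step 2 (arc(right, 1)): x=2 y=1 heading=left
step 3 (spin(left)): x=2 y=1 heading=down
no rival 3-sequence matches.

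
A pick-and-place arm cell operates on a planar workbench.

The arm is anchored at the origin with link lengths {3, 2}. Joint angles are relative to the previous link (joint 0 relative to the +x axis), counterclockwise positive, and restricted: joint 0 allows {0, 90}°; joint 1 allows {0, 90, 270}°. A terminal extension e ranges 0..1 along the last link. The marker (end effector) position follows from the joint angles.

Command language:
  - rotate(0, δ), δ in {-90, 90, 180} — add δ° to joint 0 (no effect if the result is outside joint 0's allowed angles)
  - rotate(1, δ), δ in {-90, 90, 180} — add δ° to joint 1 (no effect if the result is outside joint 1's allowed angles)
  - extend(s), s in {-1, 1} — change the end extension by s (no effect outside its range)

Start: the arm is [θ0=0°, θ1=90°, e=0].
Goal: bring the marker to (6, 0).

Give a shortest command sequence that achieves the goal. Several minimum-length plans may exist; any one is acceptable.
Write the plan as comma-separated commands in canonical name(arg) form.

rotate(1, -90), extend(1)

from: [θ0=0°, θ1=90°, e=0]
t=1 rotate(1, -90) ⇒ [θ0=0°, θ1=0°, e=0]
t=2 extend(1) ⇒ [θ0=0°, θ1=0°, e=1]
shorter routes all fall short; 2 is best.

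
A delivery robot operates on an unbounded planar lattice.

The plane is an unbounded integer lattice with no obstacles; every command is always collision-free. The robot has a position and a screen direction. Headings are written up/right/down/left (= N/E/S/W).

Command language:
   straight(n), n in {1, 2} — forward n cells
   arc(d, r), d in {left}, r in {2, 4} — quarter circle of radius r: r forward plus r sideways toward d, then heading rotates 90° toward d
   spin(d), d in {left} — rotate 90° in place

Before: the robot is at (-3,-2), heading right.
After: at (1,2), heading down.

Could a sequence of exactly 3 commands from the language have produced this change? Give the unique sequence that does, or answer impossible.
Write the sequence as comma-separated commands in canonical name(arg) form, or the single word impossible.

key: position moved to (1,2) AND the heading swung to S — translation plus rotation needed
begin: at (-3,-2), heading right
t=1 arc(left, 4) ⇒ at (1,2), heading up
t=2 spin(left) ⇒ at (1,2), heading left
t=3 spin(left) ⇒ at (1,2), heading down
no other 3-command option fits: unique.

arc(left, 4), spin(left), spin(left)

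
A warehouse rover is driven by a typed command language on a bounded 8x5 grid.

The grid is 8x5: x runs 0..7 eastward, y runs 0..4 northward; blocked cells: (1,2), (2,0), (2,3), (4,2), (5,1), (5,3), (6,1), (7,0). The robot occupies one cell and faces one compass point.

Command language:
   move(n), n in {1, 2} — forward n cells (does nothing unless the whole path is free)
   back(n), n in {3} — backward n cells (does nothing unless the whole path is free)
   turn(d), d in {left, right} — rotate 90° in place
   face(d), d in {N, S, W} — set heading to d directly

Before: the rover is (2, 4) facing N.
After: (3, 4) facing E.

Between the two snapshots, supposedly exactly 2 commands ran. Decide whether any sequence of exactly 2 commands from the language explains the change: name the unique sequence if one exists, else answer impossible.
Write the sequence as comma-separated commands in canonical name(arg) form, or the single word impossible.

turn(right), move(1)

key: position moved to (3,4) AND the heading swung to E — translation plus rotation needed
t0: (2, 4) facing N
step 1 (turn(right)): (2, 4) facing E
step 2 (move(1)): (3, 4) facing E
all 64 alternatives checked — unique.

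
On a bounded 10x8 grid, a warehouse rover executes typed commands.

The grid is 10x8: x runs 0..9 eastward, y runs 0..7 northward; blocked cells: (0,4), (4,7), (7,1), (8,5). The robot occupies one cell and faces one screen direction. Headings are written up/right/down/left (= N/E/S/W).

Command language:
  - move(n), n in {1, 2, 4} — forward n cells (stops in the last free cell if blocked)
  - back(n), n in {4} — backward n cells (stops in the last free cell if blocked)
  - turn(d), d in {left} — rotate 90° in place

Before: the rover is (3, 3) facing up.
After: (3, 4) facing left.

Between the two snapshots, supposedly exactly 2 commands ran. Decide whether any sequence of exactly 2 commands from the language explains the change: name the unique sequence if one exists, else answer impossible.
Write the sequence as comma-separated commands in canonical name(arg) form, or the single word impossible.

move(1), turn(left)

key: cell and facing (now W) both changed — the 2 commands mix motion and turning
begin: (3, 3) facing up
1. move(1) → (3, 4) facing up
2. turn(left) → (3, 4) facing left
no rival 2-sequence matches.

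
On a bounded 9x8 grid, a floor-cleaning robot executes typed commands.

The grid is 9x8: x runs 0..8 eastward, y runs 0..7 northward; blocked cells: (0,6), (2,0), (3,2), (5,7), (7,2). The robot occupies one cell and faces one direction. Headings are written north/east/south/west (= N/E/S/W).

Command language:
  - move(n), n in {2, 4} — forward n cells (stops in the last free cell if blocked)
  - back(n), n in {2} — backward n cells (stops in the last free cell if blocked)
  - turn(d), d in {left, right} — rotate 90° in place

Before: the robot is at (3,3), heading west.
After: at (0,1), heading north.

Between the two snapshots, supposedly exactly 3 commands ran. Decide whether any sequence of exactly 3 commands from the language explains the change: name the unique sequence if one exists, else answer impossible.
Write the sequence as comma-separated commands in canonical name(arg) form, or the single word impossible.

key: position moved to (0,1) AND the heading swung to N — translation plus rotation needed
t0: at (3,3), heading west
step 1 (move(4)): at (0,3), heading west
step 2 (turn(right)): at (0,3), heading north
step 3 (back(2)): at (0,1), heading north
all 125 alternatives checked — unique.

move(4), turn(right), back(2)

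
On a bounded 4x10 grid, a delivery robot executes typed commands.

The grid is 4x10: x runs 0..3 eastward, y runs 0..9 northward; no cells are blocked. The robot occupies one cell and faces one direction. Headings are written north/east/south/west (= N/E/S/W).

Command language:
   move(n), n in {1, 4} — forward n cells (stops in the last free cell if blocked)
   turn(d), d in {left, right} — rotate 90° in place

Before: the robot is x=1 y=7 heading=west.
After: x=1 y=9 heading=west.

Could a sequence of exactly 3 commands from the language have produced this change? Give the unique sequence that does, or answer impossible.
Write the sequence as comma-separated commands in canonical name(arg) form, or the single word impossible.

key: move(4) runs into the grid edge before its full distance
begin: x=1 y=7 heading=west
t=1 turn(right) ⇒ x=1 y=7 heading=north
t=2 move(4) ⇒ x=1 y=9 heading=north
t=3 turn(left) ⇒ x=1 y=9 heading=west
all 64 alternatives checked — unique.

turn(right), move(4), turn(left)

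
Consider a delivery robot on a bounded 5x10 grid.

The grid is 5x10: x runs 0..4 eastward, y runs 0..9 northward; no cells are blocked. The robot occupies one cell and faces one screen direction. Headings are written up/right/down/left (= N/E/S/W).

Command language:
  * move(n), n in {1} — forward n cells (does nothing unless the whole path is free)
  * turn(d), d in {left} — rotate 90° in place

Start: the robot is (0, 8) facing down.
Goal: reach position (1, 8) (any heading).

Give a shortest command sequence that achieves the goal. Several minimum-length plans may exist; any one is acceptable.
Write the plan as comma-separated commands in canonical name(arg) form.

begin: (0, 8) facing down
t=1 turn(left) ⇒ (0, 8) facing right
t=2 move(1) ⇒ (1, 8) facing right
no 1-step plan works, so 2 is optimal.

turn(left), move(1)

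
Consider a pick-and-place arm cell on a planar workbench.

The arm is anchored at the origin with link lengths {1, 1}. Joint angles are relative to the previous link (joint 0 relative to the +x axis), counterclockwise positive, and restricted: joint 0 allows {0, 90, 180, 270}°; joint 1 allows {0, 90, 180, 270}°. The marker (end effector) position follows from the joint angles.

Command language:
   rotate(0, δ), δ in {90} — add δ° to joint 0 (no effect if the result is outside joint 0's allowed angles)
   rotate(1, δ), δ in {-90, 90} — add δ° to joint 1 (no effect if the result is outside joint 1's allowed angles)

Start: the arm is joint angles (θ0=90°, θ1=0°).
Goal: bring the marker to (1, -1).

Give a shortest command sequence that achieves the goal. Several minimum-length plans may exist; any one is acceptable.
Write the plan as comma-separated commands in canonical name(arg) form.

rotate(1, 90), rotate(0, 90), rotate(0, 90)

start: joint angles (θ0=90°, θ1=0°)
step 1 (rotate(1, 90)): joint angles (θ0=90°, θ1=90°)
step 2 (rotate(0, 90)): joint angles (θ0=180°, θ1=90°)
step 3 (rotate(0, 90)): joint angles (θ0=270°, θ1=90°)
minimal: 3 command(s), checked below 3.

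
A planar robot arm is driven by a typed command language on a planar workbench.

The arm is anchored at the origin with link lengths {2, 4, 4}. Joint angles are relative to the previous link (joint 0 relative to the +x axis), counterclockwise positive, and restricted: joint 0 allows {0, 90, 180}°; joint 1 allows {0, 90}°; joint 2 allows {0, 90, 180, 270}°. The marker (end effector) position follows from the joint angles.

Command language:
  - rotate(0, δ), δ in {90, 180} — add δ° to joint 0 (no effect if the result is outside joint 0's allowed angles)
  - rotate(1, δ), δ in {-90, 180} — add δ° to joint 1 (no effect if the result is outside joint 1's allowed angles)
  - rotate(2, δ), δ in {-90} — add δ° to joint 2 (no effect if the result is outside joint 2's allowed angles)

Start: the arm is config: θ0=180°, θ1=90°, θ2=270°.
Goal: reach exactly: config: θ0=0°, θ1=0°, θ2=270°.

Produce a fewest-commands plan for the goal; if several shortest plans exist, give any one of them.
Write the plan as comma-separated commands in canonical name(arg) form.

from: config: θ0=180°, θ1=90°, θ2=270°
t=1 rotate(1, -90) ⇒ config: θ0=180°, θ1=0°, θ2=270°
t=2 rotate(0, 180) ⇒ config: θ0=0°, θ1=0°, θ2=270°
no 1-step plan works, so 2 is optimal.

rotate(1, -90), rotate(0, 180)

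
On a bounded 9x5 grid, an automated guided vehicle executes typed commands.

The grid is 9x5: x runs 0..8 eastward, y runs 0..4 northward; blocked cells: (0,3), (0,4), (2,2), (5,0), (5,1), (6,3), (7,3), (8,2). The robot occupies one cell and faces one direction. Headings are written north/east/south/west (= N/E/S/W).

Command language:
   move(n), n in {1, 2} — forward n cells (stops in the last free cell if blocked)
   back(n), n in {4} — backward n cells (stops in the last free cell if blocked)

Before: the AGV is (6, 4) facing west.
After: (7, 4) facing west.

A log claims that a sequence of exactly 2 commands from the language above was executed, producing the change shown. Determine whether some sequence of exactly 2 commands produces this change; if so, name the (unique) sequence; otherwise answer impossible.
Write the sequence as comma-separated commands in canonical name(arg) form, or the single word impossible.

key: still facing W at the end — nothing in the sequence rotates
begin: (6, 4) facing west
step 1 (back(4)): (8, 4) facing west
step 2 (move(1)): (7, 4) facing west
uniquely the one of 9 2-step routes that fits.

back(4), move(1)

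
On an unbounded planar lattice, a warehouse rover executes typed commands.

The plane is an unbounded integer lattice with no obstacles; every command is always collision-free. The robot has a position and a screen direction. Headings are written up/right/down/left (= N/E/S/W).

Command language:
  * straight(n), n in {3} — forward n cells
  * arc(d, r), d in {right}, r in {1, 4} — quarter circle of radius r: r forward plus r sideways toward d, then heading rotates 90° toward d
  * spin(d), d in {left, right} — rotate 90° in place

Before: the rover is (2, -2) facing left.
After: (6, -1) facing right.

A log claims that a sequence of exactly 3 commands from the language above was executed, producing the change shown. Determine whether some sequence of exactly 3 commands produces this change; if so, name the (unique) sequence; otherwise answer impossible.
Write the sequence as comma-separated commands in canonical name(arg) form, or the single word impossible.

key: position moved to (6,-1) AND the heading swung to E — translation plus rotation needed
t0: (2, -2) facing left
[1] after spin(right): (2, -2) facing up
[2] after arc(right, 1): (3, -1) facing right
[3] after straight(3): (6, -1) facing right
all 125 alternatives checked — unique.

spin(right), arc(right, 1), straight(3)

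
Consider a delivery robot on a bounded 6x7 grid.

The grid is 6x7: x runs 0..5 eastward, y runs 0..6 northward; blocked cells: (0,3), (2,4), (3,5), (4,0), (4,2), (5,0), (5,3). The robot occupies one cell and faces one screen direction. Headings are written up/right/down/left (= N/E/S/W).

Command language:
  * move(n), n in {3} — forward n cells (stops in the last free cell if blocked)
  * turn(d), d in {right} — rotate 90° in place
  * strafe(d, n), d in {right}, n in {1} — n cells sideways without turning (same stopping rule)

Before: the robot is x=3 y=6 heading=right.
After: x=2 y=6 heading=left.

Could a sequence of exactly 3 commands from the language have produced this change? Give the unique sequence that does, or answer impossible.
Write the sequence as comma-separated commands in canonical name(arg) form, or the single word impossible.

key: position moved to (2,6) AND the heading swung to W — translation plus rotation needed
t0: x=3 y=6 heading=right
step 1 (turn(right)): x=3 y=6 heading=down
step 2 (strafe(right, 1)): x=2 y=6 heading=down
step 3 (turn(right)): x=2 y=6 heading=left
no rival 3-sequence matches.

turn(right), strafe(right, 1), turn(right)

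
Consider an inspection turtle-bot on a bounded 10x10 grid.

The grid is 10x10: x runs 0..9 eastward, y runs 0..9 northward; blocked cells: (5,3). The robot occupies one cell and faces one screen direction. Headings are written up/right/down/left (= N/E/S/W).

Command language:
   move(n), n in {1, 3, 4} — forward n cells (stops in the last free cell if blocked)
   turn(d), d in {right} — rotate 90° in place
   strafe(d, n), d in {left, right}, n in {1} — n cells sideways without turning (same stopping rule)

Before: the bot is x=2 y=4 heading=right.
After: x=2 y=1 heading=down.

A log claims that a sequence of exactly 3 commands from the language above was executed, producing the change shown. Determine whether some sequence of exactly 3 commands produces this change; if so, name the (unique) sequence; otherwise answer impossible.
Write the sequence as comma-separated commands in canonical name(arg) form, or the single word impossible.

key: position moved to (2,1) AND the heading swung to S — translation plus rotation needed
from: x=2 y=4 heading=right
[1] after strafe(left, 1): x=2 y=5 heading=right
[2] after turn(right): x=2 y=5 heading=down
[3] after move(4): x=2 y=1 heading=down
no rival 3-sequence matches.

strafe(left, 1), turn(right), move(4)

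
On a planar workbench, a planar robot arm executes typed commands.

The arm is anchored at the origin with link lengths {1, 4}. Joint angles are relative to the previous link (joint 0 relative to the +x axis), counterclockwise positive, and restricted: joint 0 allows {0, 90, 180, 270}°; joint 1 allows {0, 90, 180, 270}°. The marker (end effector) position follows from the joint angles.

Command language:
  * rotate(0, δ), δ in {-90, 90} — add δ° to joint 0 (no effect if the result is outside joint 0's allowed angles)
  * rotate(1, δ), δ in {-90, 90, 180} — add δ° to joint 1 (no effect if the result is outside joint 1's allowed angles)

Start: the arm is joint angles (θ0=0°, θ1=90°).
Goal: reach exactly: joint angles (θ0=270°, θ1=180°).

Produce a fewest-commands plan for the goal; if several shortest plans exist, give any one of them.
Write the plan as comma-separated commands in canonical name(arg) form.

begin: joint angles (θ0=0°, θ1=90°)
[1] after rotate(1, 90): joint angles (θ0=0°, θ1=180°)
[2] after rotate(0, -90): joint angles (θ0=270°, θ1=180°)
minimal: 2 command(s), checked below 2.

rotate(1, 90), rotate(0, -90)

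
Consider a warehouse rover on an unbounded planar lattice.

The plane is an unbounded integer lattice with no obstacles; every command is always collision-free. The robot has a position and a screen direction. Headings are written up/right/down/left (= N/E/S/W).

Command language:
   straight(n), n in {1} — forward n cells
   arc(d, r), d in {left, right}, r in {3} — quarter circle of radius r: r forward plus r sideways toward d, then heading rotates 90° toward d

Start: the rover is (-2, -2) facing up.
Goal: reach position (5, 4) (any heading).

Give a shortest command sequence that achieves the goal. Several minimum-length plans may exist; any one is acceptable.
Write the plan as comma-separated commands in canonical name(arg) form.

arc(right, 3), straight(1), arc(left, 3)

start: (-2, -2) facing up
[1] after arc(right, 3): (1, 1) facing right
[2] after straight(1): (2, 1) facing right
[3] after arc(left, 3): (5, 4) facing up
minimal: 3 command(s), checked below 3.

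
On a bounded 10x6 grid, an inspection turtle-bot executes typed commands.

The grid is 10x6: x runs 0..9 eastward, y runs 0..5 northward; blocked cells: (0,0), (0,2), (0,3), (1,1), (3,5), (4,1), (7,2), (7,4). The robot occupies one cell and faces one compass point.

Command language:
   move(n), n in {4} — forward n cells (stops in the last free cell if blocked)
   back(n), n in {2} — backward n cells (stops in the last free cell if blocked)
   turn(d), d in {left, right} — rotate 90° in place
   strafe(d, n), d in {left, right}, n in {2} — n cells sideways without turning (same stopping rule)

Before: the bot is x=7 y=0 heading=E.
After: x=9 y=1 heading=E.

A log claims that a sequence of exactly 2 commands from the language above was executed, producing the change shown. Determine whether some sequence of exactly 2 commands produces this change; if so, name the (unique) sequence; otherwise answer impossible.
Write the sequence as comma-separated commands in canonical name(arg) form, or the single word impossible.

key: strafe(left, 2) is stopped early by the blocked cell at (7,2)
begin: x=7 y=0 heading=E
step 1 (strafe(left, 2)): x=7 y=1 heading=E
step 2 (move(4)): x=9 y=1 heading=E
all 36 alternatives checked — unique.

strafe(left, 2), move(4)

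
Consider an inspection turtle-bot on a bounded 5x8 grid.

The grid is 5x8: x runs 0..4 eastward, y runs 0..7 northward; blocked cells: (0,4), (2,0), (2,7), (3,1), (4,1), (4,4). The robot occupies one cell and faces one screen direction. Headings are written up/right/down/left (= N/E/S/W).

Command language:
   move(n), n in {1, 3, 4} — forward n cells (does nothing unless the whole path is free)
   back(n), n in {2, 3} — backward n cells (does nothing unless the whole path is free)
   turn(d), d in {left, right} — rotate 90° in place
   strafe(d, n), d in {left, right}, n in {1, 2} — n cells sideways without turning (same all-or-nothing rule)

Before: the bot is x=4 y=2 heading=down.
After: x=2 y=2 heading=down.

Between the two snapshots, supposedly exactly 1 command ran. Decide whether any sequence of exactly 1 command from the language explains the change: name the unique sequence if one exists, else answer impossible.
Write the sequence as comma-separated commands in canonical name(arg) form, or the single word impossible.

key: heading stays S — the single command does not turn
start: x=4 y=2 heading=down
step 1 (strafe(right, 2)): x=2 y=2 heading=down
all 11 alternatives checked — unique.

strafe(right, 2)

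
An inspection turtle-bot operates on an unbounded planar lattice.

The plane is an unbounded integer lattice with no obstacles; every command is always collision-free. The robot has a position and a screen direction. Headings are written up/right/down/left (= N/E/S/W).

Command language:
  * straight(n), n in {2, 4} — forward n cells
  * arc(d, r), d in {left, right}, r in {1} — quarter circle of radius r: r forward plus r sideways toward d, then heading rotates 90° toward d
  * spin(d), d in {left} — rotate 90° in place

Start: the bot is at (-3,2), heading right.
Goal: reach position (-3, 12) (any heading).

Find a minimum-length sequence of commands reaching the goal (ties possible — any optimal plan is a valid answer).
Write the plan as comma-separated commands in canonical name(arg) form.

initial: at (-3,2), heading right
step 1 (spin(left)): at (-3,2), heading up
step 2 (straight(4)): at (-3,6), heading up
step 3 (straight(4)): at (-3,10), heading up
step 4 (straight(2)): at (-3,12), heading up
minimal: 4 command(s), checked below 4.

spin(left), straight(4), straight(4), straight(2)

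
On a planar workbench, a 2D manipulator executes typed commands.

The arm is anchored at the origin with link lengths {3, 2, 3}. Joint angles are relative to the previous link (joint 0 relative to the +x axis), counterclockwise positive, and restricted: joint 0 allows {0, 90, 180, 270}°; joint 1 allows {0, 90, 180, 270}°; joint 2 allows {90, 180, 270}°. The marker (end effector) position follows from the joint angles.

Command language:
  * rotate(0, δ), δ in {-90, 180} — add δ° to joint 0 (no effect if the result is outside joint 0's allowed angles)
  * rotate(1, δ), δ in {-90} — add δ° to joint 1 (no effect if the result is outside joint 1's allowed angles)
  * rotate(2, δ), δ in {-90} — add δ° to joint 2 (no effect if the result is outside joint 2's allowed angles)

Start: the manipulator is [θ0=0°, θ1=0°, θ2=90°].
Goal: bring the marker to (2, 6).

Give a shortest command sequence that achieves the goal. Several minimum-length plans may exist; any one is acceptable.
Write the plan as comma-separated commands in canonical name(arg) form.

rotate(0, -90), rotate(1, -90), rotate(0, 180)

start: [θ0=0°, θ1=0°, θ2=90°]
step 1 (rotate(0, -90)): [θ0=270°, θ1=0°, θ2=90°]
step 2 (rotate(1, -90)): [θ0=270°, θ1=270°, θ2=90°]
step 3 (rotate(0, 180)): [θ0=90°, θ1=270°, θ2=90°]
shorter routes all fall short; 3 is best.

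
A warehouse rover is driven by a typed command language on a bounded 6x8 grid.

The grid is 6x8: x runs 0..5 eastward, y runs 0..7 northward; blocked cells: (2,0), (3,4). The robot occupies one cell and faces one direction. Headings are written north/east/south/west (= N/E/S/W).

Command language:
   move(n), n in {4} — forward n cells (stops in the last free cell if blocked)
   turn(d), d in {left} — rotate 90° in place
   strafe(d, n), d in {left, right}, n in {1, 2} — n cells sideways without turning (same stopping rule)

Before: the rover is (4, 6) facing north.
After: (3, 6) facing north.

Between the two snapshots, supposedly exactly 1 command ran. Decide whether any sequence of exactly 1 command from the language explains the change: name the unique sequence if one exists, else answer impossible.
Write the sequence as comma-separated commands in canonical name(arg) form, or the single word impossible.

strafe(left, 1)

key: heading stays N — the single command does not turn
initial: (4, 6) facing north
[1] after strafe(left, 1): (3, 6) facing north
no rival 1-sequence matches.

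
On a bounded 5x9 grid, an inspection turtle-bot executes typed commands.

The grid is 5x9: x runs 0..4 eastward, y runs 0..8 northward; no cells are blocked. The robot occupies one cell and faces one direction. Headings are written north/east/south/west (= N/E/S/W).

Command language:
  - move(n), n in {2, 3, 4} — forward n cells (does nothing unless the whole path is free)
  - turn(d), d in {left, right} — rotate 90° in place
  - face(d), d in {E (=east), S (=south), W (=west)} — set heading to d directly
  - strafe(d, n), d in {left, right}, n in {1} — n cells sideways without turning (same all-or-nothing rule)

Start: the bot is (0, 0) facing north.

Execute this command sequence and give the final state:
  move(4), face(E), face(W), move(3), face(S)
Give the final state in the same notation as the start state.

(0, 4) facing south

start: (0, 0) facing north
step 1 (move(4)): (0, 4) facing north
step 2 (face(E)): (0, 4) facing east
step 3 (face(W)): (0, 4) facing west
step 4 (move(3)): (0, 4) facing west
step 5 (face(S)): (0, 4) facing south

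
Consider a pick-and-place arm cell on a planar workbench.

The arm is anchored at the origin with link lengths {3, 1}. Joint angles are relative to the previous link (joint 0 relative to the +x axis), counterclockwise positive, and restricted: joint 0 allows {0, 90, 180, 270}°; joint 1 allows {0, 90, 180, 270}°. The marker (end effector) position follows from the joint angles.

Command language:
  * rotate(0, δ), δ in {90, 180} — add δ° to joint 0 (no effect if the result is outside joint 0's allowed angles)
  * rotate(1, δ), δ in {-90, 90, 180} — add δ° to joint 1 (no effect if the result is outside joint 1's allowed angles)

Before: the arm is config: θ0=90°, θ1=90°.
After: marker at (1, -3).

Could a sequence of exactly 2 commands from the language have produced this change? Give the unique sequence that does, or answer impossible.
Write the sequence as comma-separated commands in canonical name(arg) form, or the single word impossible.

t0: config: θ0=90°, θ1=90°
1. rotate(0, 90) → config: θ0=180°, θ1=90°
2. rotate(0, 90) → config: θ0=270°, θ1=90°
uniquely the one of 25 2-step routes that fits.

rotate(0, 90), rotate(0, 90)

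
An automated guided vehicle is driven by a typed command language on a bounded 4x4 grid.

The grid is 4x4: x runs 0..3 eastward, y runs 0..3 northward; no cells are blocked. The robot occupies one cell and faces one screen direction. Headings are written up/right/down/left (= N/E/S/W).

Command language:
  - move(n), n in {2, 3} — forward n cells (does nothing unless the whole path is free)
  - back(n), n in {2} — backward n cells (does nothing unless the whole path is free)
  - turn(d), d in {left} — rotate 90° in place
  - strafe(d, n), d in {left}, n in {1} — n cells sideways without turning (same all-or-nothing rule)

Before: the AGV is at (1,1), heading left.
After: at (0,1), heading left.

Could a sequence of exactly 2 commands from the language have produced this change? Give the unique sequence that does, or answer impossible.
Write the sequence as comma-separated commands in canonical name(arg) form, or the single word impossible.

key: still facing W at the end — nothing in the sequence rotates
initial: at (1,1), heading left
t=1 back(2) ⇒ at (3,1), heading left
t=2 move(3) ⇒ at (0,1), heading left
no other 2-command option fits: unique.

back(2), move(3)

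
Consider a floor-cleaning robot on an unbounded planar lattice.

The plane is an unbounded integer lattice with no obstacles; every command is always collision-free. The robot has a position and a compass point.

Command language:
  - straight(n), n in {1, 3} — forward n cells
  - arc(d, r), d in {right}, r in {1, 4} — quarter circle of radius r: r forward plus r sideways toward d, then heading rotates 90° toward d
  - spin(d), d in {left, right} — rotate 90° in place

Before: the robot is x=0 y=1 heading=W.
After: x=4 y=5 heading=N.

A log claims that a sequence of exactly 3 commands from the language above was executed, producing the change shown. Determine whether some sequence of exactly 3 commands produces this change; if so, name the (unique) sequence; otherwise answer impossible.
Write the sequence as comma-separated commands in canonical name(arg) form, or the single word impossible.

spin(right), arc(right, 4), spin(left)

key: running spin(left) before spin(right) would end elsewhere — order is forced
start: x=0 y=1 heading=W
t=1 spin(right) ⇒ x=0 y=1 heading=N
t=2 arc(right, 4) ⇒ x=4 y=5 heading=E
t=3 spin(left) ⇒ x=4 y=5 heading=N
all 216 alternatives checked — unique.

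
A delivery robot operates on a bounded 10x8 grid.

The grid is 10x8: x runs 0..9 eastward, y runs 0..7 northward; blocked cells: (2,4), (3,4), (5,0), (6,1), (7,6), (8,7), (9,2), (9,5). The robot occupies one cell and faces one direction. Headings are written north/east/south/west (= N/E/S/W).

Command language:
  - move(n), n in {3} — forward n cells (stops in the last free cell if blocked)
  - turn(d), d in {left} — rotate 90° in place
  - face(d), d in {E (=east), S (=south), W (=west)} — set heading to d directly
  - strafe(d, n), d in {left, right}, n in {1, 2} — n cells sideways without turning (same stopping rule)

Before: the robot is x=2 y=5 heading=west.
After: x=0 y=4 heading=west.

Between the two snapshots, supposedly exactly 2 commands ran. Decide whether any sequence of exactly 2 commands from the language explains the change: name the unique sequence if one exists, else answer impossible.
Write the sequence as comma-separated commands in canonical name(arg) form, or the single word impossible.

key: move(3) runs into the grid edge before its full distance
from: x=2 y=5 heading=west
t=1 move(3) ⇒ x=0 y=5 heading=west
t=2 strafe(left, 1) ⇒ x=0 y=4 heading=west
no other 2-command option fits: unique.

move(3), strafe(left, 1)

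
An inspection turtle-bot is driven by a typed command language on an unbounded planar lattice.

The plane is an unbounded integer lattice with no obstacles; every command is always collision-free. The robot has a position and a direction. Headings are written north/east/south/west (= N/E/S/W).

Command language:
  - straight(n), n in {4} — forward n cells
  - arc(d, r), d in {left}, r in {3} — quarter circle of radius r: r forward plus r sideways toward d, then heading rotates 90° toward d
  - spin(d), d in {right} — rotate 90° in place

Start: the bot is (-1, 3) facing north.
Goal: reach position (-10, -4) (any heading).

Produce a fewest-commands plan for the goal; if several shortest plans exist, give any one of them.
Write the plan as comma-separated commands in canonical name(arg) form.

arc(left, 3), arc(left, 3), straight(4), spin(right), arc(left, 3)

initial: (-1, 3) facing north
step 1 (arc(left, 3)): (-4, 6) facing west
step 2 (arc(left, 3)): (-7, 3) facing south
step 3 (straight(4)): (-7, -1) facing south
step 4 (spin(right)): (-7, -1) facing west
step 5 (arc(left, 3)): (-10, -4) facing south
no 4-step plan works, so 5 is optimal.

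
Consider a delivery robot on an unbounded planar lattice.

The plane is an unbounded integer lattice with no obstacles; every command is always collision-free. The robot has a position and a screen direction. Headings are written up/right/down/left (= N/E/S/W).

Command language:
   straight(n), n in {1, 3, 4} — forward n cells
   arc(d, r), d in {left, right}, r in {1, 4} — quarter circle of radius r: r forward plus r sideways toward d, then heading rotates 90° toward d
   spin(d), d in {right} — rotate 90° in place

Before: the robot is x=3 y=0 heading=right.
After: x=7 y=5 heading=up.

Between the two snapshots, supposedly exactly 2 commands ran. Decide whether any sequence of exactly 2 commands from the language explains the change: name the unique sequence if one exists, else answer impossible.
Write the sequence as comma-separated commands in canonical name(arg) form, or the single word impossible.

arc(left, 4), straight(1)

key: position moved to (7,5) AND the heading swung to N — translation plus rotation needed
from: x=3 y=0 heading=right
1. arc(left, 4) → x=7 y=4 heading=up
2. straight(1) → x=7 y=5 heading=up
no rival 2-sequence matches.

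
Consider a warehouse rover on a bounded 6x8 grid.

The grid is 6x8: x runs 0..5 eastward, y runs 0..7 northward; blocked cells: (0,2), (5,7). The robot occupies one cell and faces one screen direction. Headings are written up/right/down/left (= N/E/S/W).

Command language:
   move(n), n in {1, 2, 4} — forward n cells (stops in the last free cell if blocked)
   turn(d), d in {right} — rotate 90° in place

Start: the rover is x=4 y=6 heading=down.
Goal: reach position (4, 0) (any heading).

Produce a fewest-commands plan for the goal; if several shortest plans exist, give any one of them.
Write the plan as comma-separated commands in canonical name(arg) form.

begin: x=4 y=6 heading=down
t=1 move(2) ⇒ x=4 y=4 heading=down
t=2 move(4) ⇒ x=4 y=0 heading=down
nothing shorter than 2 reaches the goal.

move(2), move(4)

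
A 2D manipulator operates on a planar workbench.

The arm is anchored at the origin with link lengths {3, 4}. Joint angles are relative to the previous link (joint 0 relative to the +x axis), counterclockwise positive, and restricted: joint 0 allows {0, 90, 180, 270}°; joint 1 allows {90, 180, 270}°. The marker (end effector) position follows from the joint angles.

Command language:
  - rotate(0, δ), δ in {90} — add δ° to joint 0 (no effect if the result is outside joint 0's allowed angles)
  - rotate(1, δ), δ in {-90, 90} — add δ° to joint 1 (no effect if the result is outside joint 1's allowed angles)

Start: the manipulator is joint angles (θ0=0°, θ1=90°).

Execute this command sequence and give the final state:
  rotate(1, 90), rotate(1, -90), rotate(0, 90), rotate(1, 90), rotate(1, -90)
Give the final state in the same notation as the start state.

from: joint angles (θ0=0°, θ1=90°)
1. rotate(1, 90) → joint angles (θ0=0°, θ1=180°)
2. rotate(1, -90) → joint angles (θ0=0°, θ1=90°)
3. rotate(0, 90) → joint angles (θ0=90°, θ1=90°)
4. rotate(1, 90) → joint angles (θ0=90°, θ1=180°)
5. rotate(1, -90) → joint angles (θ0=90°, θ1=90°)

joint angles (θ0=90°, θ1=90°)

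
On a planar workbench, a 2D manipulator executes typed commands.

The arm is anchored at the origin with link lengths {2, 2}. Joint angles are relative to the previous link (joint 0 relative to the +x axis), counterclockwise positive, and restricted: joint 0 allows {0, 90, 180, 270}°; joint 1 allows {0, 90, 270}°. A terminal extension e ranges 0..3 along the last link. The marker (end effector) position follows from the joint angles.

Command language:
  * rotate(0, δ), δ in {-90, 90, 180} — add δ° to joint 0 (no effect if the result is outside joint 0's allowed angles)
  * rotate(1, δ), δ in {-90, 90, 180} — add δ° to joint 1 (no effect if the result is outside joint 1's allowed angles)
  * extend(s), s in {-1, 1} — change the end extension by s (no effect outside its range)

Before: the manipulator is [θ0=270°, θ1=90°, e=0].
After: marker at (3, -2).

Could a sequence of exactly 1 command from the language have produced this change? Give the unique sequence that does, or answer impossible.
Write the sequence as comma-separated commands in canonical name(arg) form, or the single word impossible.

initial: [θ0=270°, θ1=90°, e=0]
step 1 (extend(1)): [θ0=270°, θ1=90°, e=1]
no rival 1-sequence matches.

extend(1)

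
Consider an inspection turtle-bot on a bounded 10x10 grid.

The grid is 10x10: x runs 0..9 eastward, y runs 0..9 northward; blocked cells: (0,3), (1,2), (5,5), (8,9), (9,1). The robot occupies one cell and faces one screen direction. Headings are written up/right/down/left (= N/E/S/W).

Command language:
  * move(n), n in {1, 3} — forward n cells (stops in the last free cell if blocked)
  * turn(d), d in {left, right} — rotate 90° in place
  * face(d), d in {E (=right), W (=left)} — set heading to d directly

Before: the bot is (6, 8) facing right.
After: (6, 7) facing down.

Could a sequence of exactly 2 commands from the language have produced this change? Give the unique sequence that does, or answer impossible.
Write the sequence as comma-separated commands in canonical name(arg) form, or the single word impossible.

key: order matters: swapping turn(right) and move(1) lands elsewhere
begin: (6, 8) facing right
1. turn(right) → (6, 8) facing down
2. move(1) → (6, 7) facing down
all 36 alternatives checked — unique.

turn(right), move(1)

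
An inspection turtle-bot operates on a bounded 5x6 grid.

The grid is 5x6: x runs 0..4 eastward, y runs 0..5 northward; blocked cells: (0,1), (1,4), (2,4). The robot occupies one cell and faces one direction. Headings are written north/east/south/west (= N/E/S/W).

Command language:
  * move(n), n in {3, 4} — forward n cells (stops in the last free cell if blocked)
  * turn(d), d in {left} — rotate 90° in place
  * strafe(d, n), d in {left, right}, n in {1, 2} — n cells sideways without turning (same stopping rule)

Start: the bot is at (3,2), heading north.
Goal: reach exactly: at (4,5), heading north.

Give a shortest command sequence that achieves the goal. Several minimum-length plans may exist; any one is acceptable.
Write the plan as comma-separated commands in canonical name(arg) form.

move(4), strafe(right, 1)

initial: at (3,2), heading north
[1] after move(4): at (3,5), heading north
[2] after strafe(right, 1): at (4,5), heading north
minimal: 2 command(s), checked below 2.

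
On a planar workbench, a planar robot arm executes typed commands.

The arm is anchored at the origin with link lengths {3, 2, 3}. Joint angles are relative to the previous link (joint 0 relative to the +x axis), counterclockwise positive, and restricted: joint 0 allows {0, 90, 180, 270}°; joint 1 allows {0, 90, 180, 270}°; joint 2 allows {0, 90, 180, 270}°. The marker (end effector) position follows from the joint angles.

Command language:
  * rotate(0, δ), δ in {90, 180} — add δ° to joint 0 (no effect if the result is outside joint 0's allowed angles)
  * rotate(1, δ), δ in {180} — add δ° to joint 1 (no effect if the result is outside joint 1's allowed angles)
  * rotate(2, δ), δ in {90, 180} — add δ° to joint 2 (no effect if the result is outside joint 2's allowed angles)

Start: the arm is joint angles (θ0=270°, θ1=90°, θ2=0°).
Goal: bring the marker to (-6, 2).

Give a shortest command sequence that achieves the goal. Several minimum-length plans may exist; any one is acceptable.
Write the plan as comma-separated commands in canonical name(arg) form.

rotate(0, 180), rotate(1, 180), rotate(2, 90), rotate(0, 90)

begin: joint angles (θ0=270°, θ1=90°, θ2=0°)
t=1 rotate(0, 180) ⇒ joint angles (θ0=90°, θ1=90°, θ2=0°)
t=2 rotate(1, 180) ⇒ joint angles (θ0=90°, θ1=270°, θ2=0°)
t=3 rotate(2, 90) ⇒ joint angles (θ0=90°, θ1=270°, θ2=90°)
t=4 rotate(0, 90) ⇒ joint angles (θ0=180°, θ1=270°, θ2=90°)
shorter routes all fall short; 4 is best.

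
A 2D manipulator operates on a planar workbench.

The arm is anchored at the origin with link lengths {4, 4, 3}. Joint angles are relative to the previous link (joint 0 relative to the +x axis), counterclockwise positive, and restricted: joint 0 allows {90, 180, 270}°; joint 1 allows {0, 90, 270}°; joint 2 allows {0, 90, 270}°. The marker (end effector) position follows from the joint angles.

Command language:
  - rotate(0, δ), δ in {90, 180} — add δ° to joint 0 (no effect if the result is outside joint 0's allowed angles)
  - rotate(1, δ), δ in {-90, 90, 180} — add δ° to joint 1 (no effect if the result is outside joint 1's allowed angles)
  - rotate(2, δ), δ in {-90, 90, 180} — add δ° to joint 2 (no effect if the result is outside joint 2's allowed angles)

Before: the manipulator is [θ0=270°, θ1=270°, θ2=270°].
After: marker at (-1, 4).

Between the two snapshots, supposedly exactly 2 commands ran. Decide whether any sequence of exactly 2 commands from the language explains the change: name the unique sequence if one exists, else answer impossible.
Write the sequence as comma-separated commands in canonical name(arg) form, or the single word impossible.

rotate(0, 180), rotate(0, 90)

key: running rotate(0, 90) before rotate(0, 180) would end elsewhere — order is forced
t0: [θ0=270°, θ1=270°, θ2=270°]
[1] after rotate(0, 180): [θ0=90°, θ1=270°, θ2=270°]
[2] after rotate(0, 90): [θ0=180°, θ1=270°, θ2=270°]
all 64 alternatives checked — unique.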